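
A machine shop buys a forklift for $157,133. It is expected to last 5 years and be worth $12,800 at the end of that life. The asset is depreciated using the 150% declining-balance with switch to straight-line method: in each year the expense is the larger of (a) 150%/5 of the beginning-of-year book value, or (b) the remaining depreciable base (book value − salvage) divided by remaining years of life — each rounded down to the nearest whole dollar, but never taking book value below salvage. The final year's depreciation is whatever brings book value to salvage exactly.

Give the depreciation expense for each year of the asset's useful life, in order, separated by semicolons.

Depreciable base = $157,133 − $12,800 = $144,333.
Year 1: DB = ⌊$157,133 × 150%/5⌋ = $47,139; SL = ⌊$144,333/5⌋ = $28,866 → take DB $47,139. Book value $109,994.
Year 2: DB = ⌊$109,994 × 150%/5⌋ = $32,998; SL = ⌊$97,194/4⌋ = $24,298 → take DB $32,998. Book value $76,996.
Year 3: DB = ⌊$76,996 × 150%/5⌋ = $23,098; SL = ⌊$64,196/3⌋ = $21,398 → take DB $23,098. Book value $53,898.
Year 4: DB = ⌊$53,898 × 150%/5⌋ = $16,169; SL = ⌊$41,098/2⌋ = $20,549 → take SL $20,549. Book value $33,349.
Year 5 (final): $33,349 − $12,800 = $20,549. Book value $12,800.

$47,139; $32,998; $23,098; $20,549; $20,549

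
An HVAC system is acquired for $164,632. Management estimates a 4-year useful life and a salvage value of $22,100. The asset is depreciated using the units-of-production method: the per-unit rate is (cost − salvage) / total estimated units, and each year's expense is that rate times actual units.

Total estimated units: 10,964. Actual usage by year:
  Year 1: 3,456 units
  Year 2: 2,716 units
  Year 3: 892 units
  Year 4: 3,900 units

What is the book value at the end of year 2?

Depreciable base = $164,632 − $22,100 = $142,532.
Rate = $142,532 / 10,964 units = $13 per unit.
Year 1: 3,456 × $13 = $44,928. Book value $119,704.
Year 2: 2,716 × $13 = $35,308. Book value $84,396.

$84,396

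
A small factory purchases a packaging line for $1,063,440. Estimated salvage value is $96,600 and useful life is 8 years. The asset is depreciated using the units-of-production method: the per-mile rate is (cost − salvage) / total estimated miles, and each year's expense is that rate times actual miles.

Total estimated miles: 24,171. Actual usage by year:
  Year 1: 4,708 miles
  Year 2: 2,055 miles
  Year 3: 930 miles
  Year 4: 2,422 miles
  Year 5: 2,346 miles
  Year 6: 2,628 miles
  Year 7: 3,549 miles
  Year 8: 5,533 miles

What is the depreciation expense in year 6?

$105,120

Depreciable base = $1,063,440 − $96,600 = $966,840.
Rate = $966,840 / 24,171 miles = $40 per mile.
Year 1: 4,708 × $40 = $188,320. Book value $875,120.
Year 2: 2,055 × $40 = $82,200. Book value $792,920.
Year 3: 930 × $40 = $37,200. Book value $755,720.
Year 4: 2,422 × $40 = $96,880. Book value $658,840.
Year 5: 2,346 × $40 = $93,840. Book value $565,000.
Year 6: 2,628 × $40 = $105,120. Book value $459,880.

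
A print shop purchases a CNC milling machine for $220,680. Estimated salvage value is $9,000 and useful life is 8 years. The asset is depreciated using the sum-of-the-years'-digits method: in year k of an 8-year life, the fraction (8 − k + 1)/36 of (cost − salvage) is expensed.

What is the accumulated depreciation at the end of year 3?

$123,480

Depreciable base = $220,680 − $9,000 = $211,680.
Sum of the years' digits = 8+7+6+5+4+3+2+1 = 36.
Year 1: $211,680 × 8/36 = $47,040. Book value $173,640.
Year 2: $211,680 × 7/36 = $41,160. Book value $132,480.
Year 3: $211,680 × 6/36 = $35,280. Book value $97,200.
Accumulated through year 3 = $220,680 − $97,200 = $123,480.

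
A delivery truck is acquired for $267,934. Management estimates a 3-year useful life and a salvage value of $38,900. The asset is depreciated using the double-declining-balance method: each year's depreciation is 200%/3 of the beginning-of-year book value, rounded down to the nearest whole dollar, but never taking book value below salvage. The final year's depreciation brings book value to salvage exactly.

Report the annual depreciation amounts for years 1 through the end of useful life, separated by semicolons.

Depreciable base = $267,934 − $38,900 = $229,034.
Year 1: ⌊$267,934 × 200%/3⌋ = $178,622. Book value $89,312.
Year 2: ⌊$89,312 × 200%/3⌋ = $59,541, capped at $50,412. Book value $38,900.
Year 3 (final): $38,900 − $38,900 = $0. Book value $38,900.

$178,622; $50,412; $0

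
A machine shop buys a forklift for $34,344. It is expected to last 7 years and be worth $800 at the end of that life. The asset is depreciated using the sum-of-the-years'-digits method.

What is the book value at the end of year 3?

Depreciable base = $34,344 − $800 = $33,544.
Sum of the years' digits = 7+6+5+4+3+2+1 = 28.
Year 1: $33,544 × 7/28 = $8,386. Book value $25,958.
Year 2: $33,544 × 6/28 = $7,188. Book value $18,770.
Year 3: $33,544 × 5/28 = $5,990. Book value $12,780.

$12,780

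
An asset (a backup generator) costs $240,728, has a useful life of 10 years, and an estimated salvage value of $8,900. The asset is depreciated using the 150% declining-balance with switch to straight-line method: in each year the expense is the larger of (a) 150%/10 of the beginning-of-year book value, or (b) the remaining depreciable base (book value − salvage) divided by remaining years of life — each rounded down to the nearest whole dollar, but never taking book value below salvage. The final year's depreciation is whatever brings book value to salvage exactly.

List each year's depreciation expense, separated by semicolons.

Depreciable base = $240,728 − $8,900 = $231,828.
Year 1: DB = ⌊$240,728 × 150%/10⌋ = $36,109; SL = ⌊$231,828/10⌋ = $23,182 → take DB $36,109. Book value $204,619.
Year 2: DB = ⌊$204,619 × 150%/10⌋ = $30,692; SL = ⌊$195,719/9⌋ = $21,746 → take DB $30,692. Book value $173,927.
Year 3: DB = ⌊$173,927 × 150%/10⌋ = $26,089; SL = ⌊$165,027/8⌋ = $20,628 → take DB $26,089. Book value $147,838.
Year 4: DB = ⌊$147,838 × 150%/10⌋ = $22,175; SL = ⌊$138,938/7⌋ = $19,848 → take DB $22,175. Book value $125,663.
Year 5: DB = ⌊$125,663 × 150%/10⌋ = $18,849; SL = ⌊$116,763/6⌋ = $19,460 → take SL $19,460. Book value $106,203.
Year 6: DB = ⌊$106,203 × 150%/10⌋ = $15,930; SL = ⌊$97,303/5⌋ = $19,460 → take SL $19,460. Book value $86,743.
Year 7: DB = ⌊$86,743 × 150%/10⌋ = $13,011; SL = ⌊$77,843/4⌋ = $19,460 → take SL $19,460. Book value $67,283.
Year 8: DB = ⌊$67,283 × 150%/10⌋ = $10,092; SL = ⌊$58,383/3⌋ = $19,461 → take SL $19,461. Book value $47,822.
Year 9: DB = ⌊$47,822 × 150%/10⌋ = $7,173; SL = ⌊$38,922/2⌋ = $19,461 → take SL $19,461. Book value $28,361.
Year 10 (final): $28,361 − $8,900 = $19,461. Book value $8,900.

$36,109; $30,692; $26,089; $22,175; $19,460; $19,460; $19,460; $19,461; $19,461; $19,461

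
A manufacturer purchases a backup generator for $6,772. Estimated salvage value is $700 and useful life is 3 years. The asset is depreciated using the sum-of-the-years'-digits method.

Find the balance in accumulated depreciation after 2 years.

Depreciable base = $6,772 − $700 = $6,072.
Sum of the years' digits = 3+2+1 = 6.
Year 1: $6,072 × 3/6 = $3,036. Book value $3,736.
Year 2: $6,072 × 2/6 = $2,024. Book value $1,712.
Accumulated through year 2 = $6,772 − $1,712 = $5,060.

$5,060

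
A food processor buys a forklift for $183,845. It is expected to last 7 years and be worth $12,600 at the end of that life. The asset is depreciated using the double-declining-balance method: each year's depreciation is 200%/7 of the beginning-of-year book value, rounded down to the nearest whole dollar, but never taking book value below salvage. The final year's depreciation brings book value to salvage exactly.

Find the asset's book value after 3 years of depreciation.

$67,000

Depreciable base = $183,845 − $12,600 = $171,245.
Year 1: ⌊$183,845 × 200%/7⌋ = $52,527. Book value $131,318.
Year 2: ⌊$131,318 × 200%/7⌋ = $37,519. Book value $93,799.
Year 3: ⌊$93,799 × 200%/7⌋ = $26,799. Book value $67,000.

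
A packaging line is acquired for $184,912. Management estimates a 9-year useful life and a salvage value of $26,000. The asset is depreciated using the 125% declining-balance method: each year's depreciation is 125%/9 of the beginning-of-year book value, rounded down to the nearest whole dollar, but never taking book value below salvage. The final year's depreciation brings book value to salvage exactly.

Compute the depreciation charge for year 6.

Depreciable base = $184,912 − $26,000 = $158,912.
Year 1: ⌊$184,912 × 125%/9⌋ = $25,682. Book value $159,230.
Year 2: ⌊$159,230 × 125%/9⌋ = $22,115. Book value $137,115.
Year 3: ⌊$137,115 × 125%/9⌋ = $19,043. Book value $118,072.
Year 4: ⌊$118,072 × 125%/9⌋ = $16,398. Book value $101,674.
Year 5: ⌊$101,674 × 125%/9⌋ = $14,121. Book value $87,553.
Year 6: ⌊$87,553 × 125%/9⌋ = $12,160. Book value $75,393.

$12,160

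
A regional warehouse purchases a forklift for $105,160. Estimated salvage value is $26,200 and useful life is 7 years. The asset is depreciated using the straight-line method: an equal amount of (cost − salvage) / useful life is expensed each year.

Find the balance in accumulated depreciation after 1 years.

$11,280

Depreciable base = $105,160 − $26,200 = $78,960.
Annual expense = $78,960 / 7 = $11,280.
End of year 1: book value $93,880.
Accumulated through year 1 = $105,160 − $93,880 = $11,280.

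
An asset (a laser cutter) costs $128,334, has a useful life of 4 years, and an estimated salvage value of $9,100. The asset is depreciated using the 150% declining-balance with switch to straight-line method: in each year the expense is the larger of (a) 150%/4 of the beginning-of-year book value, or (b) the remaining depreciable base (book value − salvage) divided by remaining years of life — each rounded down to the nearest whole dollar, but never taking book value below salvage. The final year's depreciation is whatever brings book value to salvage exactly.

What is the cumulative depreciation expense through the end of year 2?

$78,203

Depreciable base = $128,334 − $9,100 = $119,234.
Year 1: DB = ⌊$128,334 × 150%/4⌋ = $48,125; SL = ⌊$119,234/4⌋ = $29,808 → take DB $48,125. Book value $80,209.
Year 2: DB = ⌊$80,209 × 150%/4⌋ = $30,078; SL = ⌊$71,109/3⌋ = $23,703 → take DB $30,078. Book value $50,131.
Accumulated through year 2 = $128,334 − $50,131 = $78,203.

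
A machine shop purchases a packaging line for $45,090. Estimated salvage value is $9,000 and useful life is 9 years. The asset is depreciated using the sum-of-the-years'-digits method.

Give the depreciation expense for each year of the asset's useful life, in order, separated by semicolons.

Depreciable base = $45,090 − $9,000 = $36,090.
Sum of the years' digits = 9+8+7+6+5+4+3+2+1 = 45.
Year 1: $36,090 × 9/45 = $7,218. Book value $37,872.
Year 2: $36,090 × 8/45 = $6,416. Book value $31,456.
Year 3: $36,090 × 7/45 = $5,614. Book value $25,842.
Year 4: $36,090 × 6/45 = $4,812. Book value $21,030.
Year 5: $36,090 × 5/45 = $4,010. Book value $17,020.
Year 6: $36,090 × 4/45 = $3,208. Book value $13,812.
Year 7: $36,090 × 3/45 = $2,406. Book value $11,406.
Year 8: $36,090 × 2/45 = $1,604. Book value $9,802.
Year 9: $36,090 × 1/45 = $802. Book value $9,000.

$7,218; $6,416; $5,614; $4,812; $4,010; $3,208; $2,406; $1,604; $802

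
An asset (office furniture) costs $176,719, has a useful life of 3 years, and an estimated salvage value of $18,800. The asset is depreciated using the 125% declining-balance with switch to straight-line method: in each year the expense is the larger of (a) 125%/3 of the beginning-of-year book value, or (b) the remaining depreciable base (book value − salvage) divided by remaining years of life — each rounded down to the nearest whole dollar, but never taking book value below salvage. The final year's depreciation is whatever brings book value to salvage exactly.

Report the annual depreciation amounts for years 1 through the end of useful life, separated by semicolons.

Depreciable base = $176,719 − $18,800 = $157,919.
Year 1: DB = ⌊$176,719 × 125%/3⌋ = $73,632; SL = ⌊$157,919/3⌋ = $52,639 → take DB $73,632. Book value $103,087.
Year 2: DB = ⌊$103,087 × 125%/3⌋ = $42,952; SL = ⌊$84,287/2⌋ = $42,143 → take DB $42,952. Book value $60,135.
Year 3 (final): $60,135 − $18,800 = $41,335. Book value $18,800.

$73,632; $42,952; $41,335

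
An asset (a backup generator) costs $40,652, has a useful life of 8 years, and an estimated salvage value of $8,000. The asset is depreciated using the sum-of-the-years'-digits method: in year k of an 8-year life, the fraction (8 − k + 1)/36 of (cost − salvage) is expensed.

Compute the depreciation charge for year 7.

$1,814

Depreciable base = $40,652 − $8,000 = $32,652.
Sum of the years' digits = 8+7+6+5+4+3+2+1 = 36.
Year 1: $32,652 × 8/36 = $7,256. Book value $33,396.
Year 2: $32,652 × 7/36 = $6,349. Book value $27,047.
Year 3: $32,652 × 6/36 = $5,442. Book value $21,605.
Year 4: $32,652 × 5/36 = $4,535. Book value $17,070.
Year 5: $32,652 × 4/36 = $3,628. Book value $13,442.
Year 6: $32,652 × 3/36 = $2,721. Book value $10,721.
Year 7: $32,652 × 2/36 = $1,814. Book value $8,907.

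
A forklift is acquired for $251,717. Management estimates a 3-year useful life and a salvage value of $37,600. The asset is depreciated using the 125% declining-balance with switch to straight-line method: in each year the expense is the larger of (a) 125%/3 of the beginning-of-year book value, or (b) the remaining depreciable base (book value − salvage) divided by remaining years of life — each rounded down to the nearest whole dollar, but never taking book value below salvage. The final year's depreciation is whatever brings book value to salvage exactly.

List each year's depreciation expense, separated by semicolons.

$104,882; $61,181; $48,054

Depreciable base = $251,717 − $37,600 = $214,117.
Year 1: DB = ⌊$251,717 × 125%/3⌋ = $104,882; SL = ⌊$214,117/3⌋ = $71,372 → take DB $104,882. Book value $146,835.
Year 2: DB = ⌊$146,835 × 125%/3⌋ = $61,181; SL = ⌊$109,235/2⌋ = $54,617 → take DB $61,181. Book value $85,654.
Year 3 (final): $85,654 − $37,600 = $48,054. Book value $37,600.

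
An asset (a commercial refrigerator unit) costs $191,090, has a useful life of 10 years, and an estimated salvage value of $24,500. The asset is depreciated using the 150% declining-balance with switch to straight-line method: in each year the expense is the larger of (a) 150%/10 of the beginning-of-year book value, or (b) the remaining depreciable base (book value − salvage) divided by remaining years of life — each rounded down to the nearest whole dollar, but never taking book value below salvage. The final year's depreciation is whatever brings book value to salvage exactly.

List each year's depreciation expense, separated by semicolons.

Depreciable base = $191,090 − $24,500 = $166,590.
Year 1: DB = ⌊$191,090 × 150%/10⌋ = $28,663; SL = ⌊$166,590/10⌋ = $16,659 → take DB $28,663. Book value $162,427.
Year 2: DB = ⌊$162,427 × 150%/10⌋ = $24,364; SL = ⌊$137,927/9⌋ = $15,325 → take DB $24,364. Book value $138,063.
Year 3: DB = ⌊$138,063 × 150%/10⌋ = $20,709; SL = ⌊$113,563/8⌋ = $14,195 → take DB $20,709. Book value $117,354.
Year 4: DB = ⌊$117,354 × 150%/10⌋ = $17,603; SL = ⌊$92,854/7⌋ = $13,264 → take DB $17,603. Book value $99,751.
Year 5: DB = ⌊$99,751 × 150%/10⌋ = $14,962; SL = ⌊$75,251/6⌋ = $12,541 → take DB $14,962. Book value $84,789.
Year 6: DB = ⌊$84,789 × 150%/10⌋ = $12,718; SL = ⌊$60,289/5⌋ = $12,057 → take DB $12,718. Book value $72,071.
Year 7: DB = ⌊$72,071 × 150%/10⌋ = $10,810; SL = ⌊$47,571/4⌋ = $11,892 → take SL $11,892. Book value $60,179.
Year 8: DB = ⌊$60,179 × 150%/10⌋ = $9,026; SL = ⌊$35,679/3⌋ = $11,893 → take SL $11,893. Book value $48,286.
Year 9: DB = ⌊$48,286 × 150%/10⌋ = $7,242; SL = ⌊$23,786/2⌋ = $11,893 → take SL $11,893. Book value $36,393.
Year 10 (final): $36,393 − $24,500 = $11,893. Book value $24,500.

$28,663; $24,364; $20,709; $17,603; $14,962; $12,718; $11,892; $11,893; $11,893; $11,893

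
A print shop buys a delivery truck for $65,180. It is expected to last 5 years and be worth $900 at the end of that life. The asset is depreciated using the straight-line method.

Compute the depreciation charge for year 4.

Depreciable base = $65,180 − $900 = $64,280.
Annual expense = $64,280 / 5 = $12,856.

$12,856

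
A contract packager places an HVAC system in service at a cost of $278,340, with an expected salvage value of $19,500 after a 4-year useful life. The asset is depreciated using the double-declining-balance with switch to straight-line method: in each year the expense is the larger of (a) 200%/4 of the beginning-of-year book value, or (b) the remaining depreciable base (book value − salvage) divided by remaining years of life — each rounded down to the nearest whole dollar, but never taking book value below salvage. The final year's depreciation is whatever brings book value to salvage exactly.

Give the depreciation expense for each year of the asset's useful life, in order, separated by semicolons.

$139,170; $69,585; $34,792; $15,293

Depreciable base = $278,340 − $19,500 = $258,840.
Year 1: DB = ⌊$278,340 × 200%/4⌋ = $139,170; SL = ⌊$258,840/4⌋ = $64,710 → take DB $139,170. Book value $139,170.
Year 2: DB = ⌊$139,170 × 200%/4⌋ = $69,585; SL = ⌊$119,670/3⌋ = $39,890 → take DB $69,585. Book value $69,585.
Year 3: DB = ⌊$69,585 × 200%/4⌋ = $34,792; SL = ⌊$50,085/2⌋ = $25,042 → take DB $34,792. Book value $34,793.
Year 4 (final): $34,793 − $19,500 = $15,293. Book value $19,500.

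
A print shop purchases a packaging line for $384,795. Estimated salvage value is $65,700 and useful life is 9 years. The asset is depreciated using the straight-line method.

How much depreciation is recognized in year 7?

$35,455

Depreciable base = $384,795 − $65,700 = $319,095.
Annual expense = $319,095 / 9 = $35,455.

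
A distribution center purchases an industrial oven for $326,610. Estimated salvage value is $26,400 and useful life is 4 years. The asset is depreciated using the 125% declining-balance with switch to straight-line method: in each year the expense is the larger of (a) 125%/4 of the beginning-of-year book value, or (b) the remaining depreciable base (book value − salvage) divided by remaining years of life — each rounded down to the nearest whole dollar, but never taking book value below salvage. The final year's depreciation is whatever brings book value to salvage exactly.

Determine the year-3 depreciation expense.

$63,987

Depreciable base = $326,610 − $26,400 = $300,210.
Year 1: DB = ⌊$326,610 × 125%/4⌋ = $102,065; SL = ⌊$300,210/4⌋ = $75,052 → take DB $102,065. Book value $224,545.
Year 2: DB = ⌊$224,545 × 125%/4⌋ = $70,170; SL = ⌊$198,145/3⌋ = $66,048 → take DB $70,170. Book value $154,375.
Year 3: DB = ⌊$154,375 × 125%/4⌋ = $48,242; SL = ⌊$127,975/2⌋ = $63,987 → take SL $63,987. Book value $90,388.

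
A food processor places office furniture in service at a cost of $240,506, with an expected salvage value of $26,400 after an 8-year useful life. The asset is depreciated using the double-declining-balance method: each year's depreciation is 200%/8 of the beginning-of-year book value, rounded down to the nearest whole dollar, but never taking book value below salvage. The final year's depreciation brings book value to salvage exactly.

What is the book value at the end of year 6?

Depreciable base = $240,506 − $26,400 = $214,106.
Year 1: ⌊$240,506 × 200%/8⌋ = $60,126. Book value $180,380.
Year 2: ⌊$180,380 × 200%/8⌋ = $45,095. Book value $135,285.
Year 3: ⌊$135,285 × 200%/8⌋ = $33,821. Book value $101,464.
Year 4: ⌊$101,464 × 200%/8⌋ = $25,366. Book value $76,098.
Year 5: ⌊$76,098 × 200%/8⌋ = $19,024. Book value $57,074.
Year 6: ⌊$57,074 × 200%/8⌋ = $14,268. Book value $42,806.

$42,806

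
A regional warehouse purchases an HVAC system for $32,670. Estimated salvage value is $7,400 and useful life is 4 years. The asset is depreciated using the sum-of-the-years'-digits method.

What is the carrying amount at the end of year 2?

$14,981

Depreciable base = $32,670 − $7,400 = $25,270.
Sum of the years' digits = 4+3+2+1 = 10.
Year 1: $25,270 × 4/10 = $10,108. Book value $22,562.
Year 2: $25,270 × 3/10 = $7,581. Book value $14,981.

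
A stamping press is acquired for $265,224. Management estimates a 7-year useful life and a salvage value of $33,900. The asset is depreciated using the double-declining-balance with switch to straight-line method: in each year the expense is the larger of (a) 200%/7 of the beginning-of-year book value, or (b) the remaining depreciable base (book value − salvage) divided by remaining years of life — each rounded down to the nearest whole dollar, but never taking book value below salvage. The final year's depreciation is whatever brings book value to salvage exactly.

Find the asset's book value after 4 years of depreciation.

$69,041

Depreciable base = $265,224 − $33,900 = $231,324.
Year 1: DB = ⌊$265,224 × 200%/7⌋ = $75,778; SL = ⌊$231,324/7⌋ = $33,046 → take DB $75,778. Book value $189,446.
Year 2: DB = ⌊$189,446 × 200%/7⌋ = $54,127; SL = ⌊$155,546/6⌋ = $25,924 → take DB $54,127. Book value $135,319.
Year 3: DB = ⌊$135,319 × 200%/7⌋ = $38,662; SL = ⌊$101,419/5⌋ = $20,283 → take DB $38,662. Book value $96,657.
Year 4: DB = ⌊$96,657 × 200%/7⌋ = $27,616; SL = ⌊$62,757/4⌋ = $15,689 → take DB $27,616. Book value $69,041.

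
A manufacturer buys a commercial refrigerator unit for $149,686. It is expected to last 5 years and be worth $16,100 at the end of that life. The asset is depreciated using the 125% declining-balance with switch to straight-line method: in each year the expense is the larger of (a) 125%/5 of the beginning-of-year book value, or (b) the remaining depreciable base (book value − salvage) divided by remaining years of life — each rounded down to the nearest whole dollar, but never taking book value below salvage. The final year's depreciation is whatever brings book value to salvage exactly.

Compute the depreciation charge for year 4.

Depreciable base = $149,686 − $16,100 = $133,586.
Year 1: DB = ⌊$149,686 × 125%/5⌋ = $37,421; SL = ⌊$133,586/5⌋ = $26,717 → take DB $37,421. Book value $112,265.
Year 2: DB = ⌊$112,265 × 125%/5⌋ = $28,066; SL = ⌊$96,165/4⌋ = $24,041 → take DB $28,066. Book value $84,199.
Year 3: DB = ⌊$84,199 × 125%/5⌋ = $21,049; SL = ⌊$68,099/3⌋ = $22,699 → take SL $22,699. Book value $61,500.
Year 4: DB = ⌊$61,500 × 125%/5⌋ = $15,375; SL = ⌊$45,400/2⌋ = $22,700 → take SL $22,700. Book value $38,800.

$22,700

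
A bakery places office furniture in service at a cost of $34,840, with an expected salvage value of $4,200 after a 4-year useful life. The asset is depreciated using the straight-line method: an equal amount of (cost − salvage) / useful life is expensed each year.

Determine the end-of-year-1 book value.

Depreciable base = $34,840 − $4,200 = $30,640.
Annual expense = $30,640 / 4 = $7,660.
End of year 1: book value $27,180.

$27,180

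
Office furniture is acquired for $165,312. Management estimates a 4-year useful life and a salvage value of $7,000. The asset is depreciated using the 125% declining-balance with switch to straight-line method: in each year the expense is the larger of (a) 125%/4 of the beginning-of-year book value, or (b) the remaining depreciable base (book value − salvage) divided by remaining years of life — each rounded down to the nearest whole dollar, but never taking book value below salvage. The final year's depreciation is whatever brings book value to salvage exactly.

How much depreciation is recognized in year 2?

$35,550

Depreciable base = $165,312 − $7,000 = $158,312.
Year 1: DB = ⌊$165,312 × 125%/4⌋ = $51,660; SL = ⌊$158,312/4⌋ = $39,578 → take DB $51,660. Book value $113,652.
Year 2: DB = ⌊$113,652 × 125%/4⌋ = $35,516; SL = ⌊$106,652/3⌋ = $35,550 → take SL $35,550. Book value $78,102.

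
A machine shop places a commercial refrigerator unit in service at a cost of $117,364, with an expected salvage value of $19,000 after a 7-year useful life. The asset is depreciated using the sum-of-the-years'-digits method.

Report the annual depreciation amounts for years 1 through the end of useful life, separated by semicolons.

Depreciable base = $117,364 − $19,000 = $98,364.
Sum of the years' digits = 7+6+5+4+3+2+1 = 28.
Year 1: $98,364 × 7/28 = $24,591. Book value $92,773.
Year 2: $98,364 × 6/28 = $21,078. Book value $71,695.
Year 3: $98,364 × 5/28 = $17,565. Book value $54,130.
Year 4: $98,364 × 4/28 = $14,052. Book value $40,078.
Year 5: $98,364 × 3/28 = $10,539. Book value $29,539.
Year 6: $98,364 × 2/28 = $7,026. Book value $22,513.
Year 7: $98,364 × 1/28 = $3,513. Book value $19,000.

$24,591; $21,078; $17,565; $14,052; $10,539; $7,026; $3,513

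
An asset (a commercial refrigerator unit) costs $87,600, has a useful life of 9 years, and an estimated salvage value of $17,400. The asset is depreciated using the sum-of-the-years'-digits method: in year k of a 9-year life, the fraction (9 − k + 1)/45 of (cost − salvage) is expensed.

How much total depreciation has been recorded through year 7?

Depreciable base = $87,600 − $17,400 = $70,200.
Sum of the years' digits = 9+8+7+6+5+4+3+2+1 = 45.
Year 1: $70,200 × 9/45 = $14,040. Book value $73,560.
Year 2: $70,200 × 8/45 = $12,480. Book value $61,080.
Year 3: $70,200 × 7/45 = $10,920. Book value $50,160.
Year 4: $70,200 × 6/45 = $9,360. Book value $40,800.
Year 5: $70,200 × 5/45 = $7,800. Book value $33,000.
Year 6: $70,200 × 4/45 = $6,240. Book value $26,760.
Year 7: $70,200 × 3/45 = $4,680. Book value $22,080.
Accumulated through year 7 = $87,600 − $22,080 = $65,520.

$65,520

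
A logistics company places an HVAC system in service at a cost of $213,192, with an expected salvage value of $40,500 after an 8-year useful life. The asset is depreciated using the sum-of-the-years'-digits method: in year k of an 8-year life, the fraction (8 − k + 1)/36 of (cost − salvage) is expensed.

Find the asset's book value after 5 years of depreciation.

Depreciable base = $213,192 − $40,500 = $172,692.
Sum of the years' digits = 8+7+6+5+4+3+2+1 = 36.
Year 1: $172,692 × 8/36 = $38,376. Book value $174,816.
Year 2: $172,692 × 7/36 = $33,579. Book value $141,237.
Year 3: $172,692 × 6/36 = $28,782. Book value $112,455.
Year 4: $172,692 × 5/36 = $23,985. Book value $88,470.
Year 5: $172,692 × 4/36 = $19,188. Book value $69,282.

$69,282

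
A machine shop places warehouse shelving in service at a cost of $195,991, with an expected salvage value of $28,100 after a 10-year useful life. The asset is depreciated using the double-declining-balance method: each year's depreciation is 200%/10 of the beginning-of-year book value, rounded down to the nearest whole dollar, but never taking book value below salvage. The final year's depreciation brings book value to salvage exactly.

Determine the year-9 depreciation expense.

Depreciable base = $195,991 − $28,100 = $167,891.
Year 1: ⌊$195,991 × 200%/10⌋ = $39,198. Book value $156,793.
Year 2: ⌊$156,793 × 200%/10⌋ = $31,358. Book value $125,435.
Year 3: ⌊$125,435 × 200%/10⌋ = $25,087. Book value $100,348.
Year 4: ⌊$100,348 × 200%/10⌋ = $20,069. Book value $80,279.
Year 5: ⌊$80,279 × 200%/10⌋ = $16,055. Book value $64,224.
Year 6: ⌊$64,224 × 200%/10⌋ = $12,844. Book value $51,380.
Year 7: ⌊$51,380 × 200%/10⌋ = $10,276. Book value $41,104.
Year 8: ⌊$41,104 × 200%/10⌋ = $8,220. Book value $32,884.
Year 9: ⌊$32,884 × 200%/10⌋ = $6,576, capped at $4,784. Book value $28,100.

$4,784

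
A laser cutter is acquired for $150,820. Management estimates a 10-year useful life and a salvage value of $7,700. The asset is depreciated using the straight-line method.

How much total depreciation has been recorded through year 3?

Depreciable base = $150,820 − $7,700 = $143,120.
Annual expense = $143,120 / 10 = $14,312.
End of year 1: book value $136,508.
End of year 2: book value $122,196.
End of year 3: book value $107,884.
Accumulated through year 3 = $150,820 − $107,884 = $42,936.

$42,936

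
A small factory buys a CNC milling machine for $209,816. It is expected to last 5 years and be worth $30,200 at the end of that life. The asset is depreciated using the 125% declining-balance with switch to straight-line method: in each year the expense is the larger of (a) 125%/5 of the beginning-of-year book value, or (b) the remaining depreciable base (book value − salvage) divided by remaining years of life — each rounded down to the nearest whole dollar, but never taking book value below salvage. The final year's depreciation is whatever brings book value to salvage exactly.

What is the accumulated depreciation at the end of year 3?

Depreciable base = $209,816 − $30,200 = $179,616.
Year 1: DB = ⌊$209,816 × 125%/5⌋ = $52,454; SL = ⌊$179,616/5⌋ = $35,923 → take DB $52,454. Book value $157,362.
Year 2: DB = ⌊$157,362 × 125%/5⌋ = $39,340; SL = ⌊$127,162/4⌋ = $31,790 → take DB $39,340. Book value $118,022.
Year 3: DB = ⌊$118,022 × 125%/5⌋ = $29,505; SL = ⌊$87,822/3⌋ = $29,274 → take DB $29,505. Book value $88,517.
Accumulated through year 3 = $209,816 − $88,517 = $121,299.

$121,299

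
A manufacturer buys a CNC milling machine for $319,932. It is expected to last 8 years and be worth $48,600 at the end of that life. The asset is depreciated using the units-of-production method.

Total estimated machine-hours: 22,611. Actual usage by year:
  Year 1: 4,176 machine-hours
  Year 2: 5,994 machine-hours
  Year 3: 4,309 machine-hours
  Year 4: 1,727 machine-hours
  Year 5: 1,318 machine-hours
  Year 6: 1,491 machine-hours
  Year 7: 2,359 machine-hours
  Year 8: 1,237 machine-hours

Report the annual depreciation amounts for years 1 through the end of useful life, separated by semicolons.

Depreciable base = $319,932 − $48,600 = $271,332.
Rate = $271,332 / 22,611 machine-hours = $12 per machine-hour.
Year 1: 4,176 × $12 = $50,112. Book value $269,820.
Year 2: 5,994 × $12 = $71,928. Book value $197,892.
Year 3: 4,309 × $12 = $51,708. Book value $146,184.
Year 4: 1,727 × $12 = $20,724. Book value $125,460.
Year 5: 1,318 × $12 = $15,816. Book value $109,644.
Year 6: 1,491 × $12 = $17,892. Book value $91,752.
Year 7: 2,359 × $12 = $28,308. Book value $63,444.
Year 8: 1,237 × $12 = $14,844. Book value $48,600.

$50,112; $71,928; $51,708; $20,724; $15,816; $17,892; $28,308; $14,844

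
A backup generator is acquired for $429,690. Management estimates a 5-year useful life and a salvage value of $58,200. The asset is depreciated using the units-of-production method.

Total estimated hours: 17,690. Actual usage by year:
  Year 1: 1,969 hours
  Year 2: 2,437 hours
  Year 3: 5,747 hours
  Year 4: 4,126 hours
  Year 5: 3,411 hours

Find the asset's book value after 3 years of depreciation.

Depreciable base = $429,690 − $58,200 = $371,490.
Rate = $371,490 / 17,690 hours = $21 per hour.
Year 1: 1,969 × $21 = $41,349. Book value $388,341.
Year 2: 2,437 × $21 = $51,177. Book value $337,164.
Year 3: 5,747 × $21 = $120,687. Book value $216,477.

$216,477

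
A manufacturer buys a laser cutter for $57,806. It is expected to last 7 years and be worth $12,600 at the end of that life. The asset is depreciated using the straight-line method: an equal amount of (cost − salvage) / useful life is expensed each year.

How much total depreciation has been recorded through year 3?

Depreciable base = $57,806 − $12,600 = $45,206.
Annual expense = $45,206 / 7 = $6,458.
End of year 1: book value $51,348.
End of year 2: book value $44,890.
End of year 3: book value $38,432.
Accumulated through year 3 = $57,806 − $38,432 = $19,374.

$19,374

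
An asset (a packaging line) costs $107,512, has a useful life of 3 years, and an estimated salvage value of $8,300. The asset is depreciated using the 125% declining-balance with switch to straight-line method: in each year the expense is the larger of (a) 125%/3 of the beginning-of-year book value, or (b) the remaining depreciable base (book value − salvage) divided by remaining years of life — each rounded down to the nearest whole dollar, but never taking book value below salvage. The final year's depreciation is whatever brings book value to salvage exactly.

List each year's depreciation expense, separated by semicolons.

$44,796; $27,208; $27,208

Depreciable base = $107,512 − $8,300 = $99,212.
Year 1: DB = ⌊$107,512 × 125%/3⌋ = $44,796; SL = ⌊$99,212/3⌋ = $33,070 → take DB $44,796. Book value $62,716.
Year 2: DB = ⌊$62,716 × 125%/3⌋ = $26,131; SL = ⌊$54,416/2⌋ = $27,208 → take SL $27,208. Book value $35,508.
Year 3 (final): $35,508 − $8,300 = $27,208. Book value $8,300.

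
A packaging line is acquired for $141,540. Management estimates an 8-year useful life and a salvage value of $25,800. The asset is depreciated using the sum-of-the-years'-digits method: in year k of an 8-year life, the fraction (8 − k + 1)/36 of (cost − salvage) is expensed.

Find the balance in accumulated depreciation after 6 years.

$106,095

Depreciable base = $141,540 − $25,800 = $115,740.
Sum of the years' digits = 8+7+6+5+4+3+2+1 = 36.
Year 1: $115,740 × 8/36 = $25,720. Book value $115,820.
Year 2: $115,740 × 7/36 = $22,505. Book value $93,315.
Year 3: $115,740 × 6/36 = $19,290. Book value $74,025.
Year 4: $115,740 × 5/36 = $16,075. Book value $57,950.
Year 5: $115,740 × 4/36 = $12,860. Book value $45,090.
Year 6: $115,740 × 3/36 = $9,645. Book value $35,445.
Accumulated through year 6 = $141,540 − $35,445 = $106,095.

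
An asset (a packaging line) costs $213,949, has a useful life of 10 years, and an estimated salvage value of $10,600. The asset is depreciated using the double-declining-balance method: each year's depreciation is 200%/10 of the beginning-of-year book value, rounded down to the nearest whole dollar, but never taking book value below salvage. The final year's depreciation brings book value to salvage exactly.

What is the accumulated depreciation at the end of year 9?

Depreciable base = $213,949 − $10,600 = $203,349.
Year 1: ⌊$213,949 × 200%/10⌋ = $42,789. Book value $171,160.
Year 2: ⌊$171,160 × 200%/10⌋ = $34,232. Book value $136,928.
Year 3: ⌊$136,928 × 200%/10⌋ = $27,385. Book value $109,543.
Year 4: ⌊$109,543 × 200%/10⌋ = $21,908. Book value $87,635.
Year 5: ⌊$87,635 × 200%/10⌋ = $17,527. Book value $70,108.
Year 6: ⌊$70,108 × 200%/10⌋ = $14,021. Book value $56,087.
Year 7: ⌊$56,087 × 200%/10⌋ = $11,217. Book value $44,870.
Year 8: ⌊$44,870 × 200%/10⌋ = $8,974. Book value $35,896.
Year 9: ⌊$35,896 × 200%/10⌋ = $7,179. Book value $28,717.
Accumulated through year 9 = $213,949 − $28,717 = $185,232.

$185,232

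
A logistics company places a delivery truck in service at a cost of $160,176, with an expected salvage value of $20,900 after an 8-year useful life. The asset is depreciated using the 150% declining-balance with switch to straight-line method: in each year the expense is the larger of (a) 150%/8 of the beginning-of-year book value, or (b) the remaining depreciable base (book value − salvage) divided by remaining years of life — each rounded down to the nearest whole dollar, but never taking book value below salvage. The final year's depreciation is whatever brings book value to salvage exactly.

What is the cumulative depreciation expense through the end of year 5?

$103,457

Depreciable base = $160,176 − $20,900 = $139,276.
Year 1: DB = ⌊$160,176 × 150%/8⌋ = $30,033; SL = ⌊$139,276/8⌋ = $17,409 → take DB $30,033. Book value $130,143.
Year 2: DB = ⌊$130,143 × 150%/8⌋ = $24,401; SL = ⌊$109,243/7⌋ = $15,606 → take DB $24,401. Book value $105,742.
Year 3: DB = ⌊$105,742 × 150%/8⌋ = $19,826; SL = ⌊$84,842/6⌋ = $14,140 → take DB $19,826. Book value $85,916.
Year 4: DB = ⌊$85,916 × 150%/8⌋ = $16,109; SL = ⌊$65,016/5⌋ = $13,003 → take DB $16,109. Book value $69,807.
Year 5: DB = ⌊$69,807 × 150%/8⌋ = $13,088; SL = ⌊$48,907/4⌋ = $12,226 → take DB $13,088. Book value $56,719.
Accumulated through year 5 = $160,176 − $56,719 = $103,457.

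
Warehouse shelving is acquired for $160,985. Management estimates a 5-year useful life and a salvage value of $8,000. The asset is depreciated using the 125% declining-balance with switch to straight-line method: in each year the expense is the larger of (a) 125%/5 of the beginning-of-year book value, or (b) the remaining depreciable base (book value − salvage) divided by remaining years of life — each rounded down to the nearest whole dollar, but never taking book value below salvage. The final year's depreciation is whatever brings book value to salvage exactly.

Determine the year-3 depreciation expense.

Depreciable base = $160,985 − $8,000 = $152,985.
Year 1: DB = ⌊$160,985 × 125%/5⌋ = $40,246; SL = ⌊$152,985/5⌋ = $30,597 → take DB $40,246. Book value $120,739.
Year 2: DB = ⌊$120,739 × 125%/5⌋ = $30,184; SL = ⌊$112,739/4⌋ = $28,184 → take DB $30,184. Book value $90,555.
Year 3: DB = ⌊$90,555 × 125%/5⌋ = $22,638; SL = ⌊$82,555/3⌋ = $27,518 → take SL $27,518. Book value $63,037.

$27,518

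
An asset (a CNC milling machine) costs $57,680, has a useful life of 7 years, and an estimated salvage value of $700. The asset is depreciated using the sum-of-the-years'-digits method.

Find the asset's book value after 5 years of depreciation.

Depreciable base = $57,680 − $700 = $56,980.
Sum of the years' digits = 7+6+5+4+3+2+1 = 28.
Year 1: $56,980 × 7/28 = $14,245. Book value $43,435.
Year 2: $56,980 × 6/28 = $12,210. Book value $31,225.
Year 3: $56,980 × 5/28 = $10,175. Book value $21,050.
Year 4: $56,980 × 4/28 = $8,140. Book value $12,910.
Year 5: $56,980 × 3/28 = $6,105. Book value $6,805.

$6,805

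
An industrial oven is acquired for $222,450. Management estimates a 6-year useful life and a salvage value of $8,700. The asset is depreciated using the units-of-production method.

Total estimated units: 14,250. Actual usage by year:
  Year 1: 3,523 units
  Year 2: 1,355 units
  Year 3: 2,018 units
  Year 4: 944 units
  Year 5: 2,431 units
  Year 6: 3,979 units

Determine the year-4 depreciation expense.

Depreciable base = $222,450 − $8,700 = $213,750.
Rate = $213,750 / 14,250 units = $15 per unit.
Year 1: 3,523 × $15 = $52,845. Book value $169,605.
Year 2: 1,355 × $15 = $20,325. Book value $149,280.
Year 3: 2,018 × $15 = $30,270. Book value $119,010.
Year 4: 944 × $15 = $14,160. Book value $104,850.

$14,160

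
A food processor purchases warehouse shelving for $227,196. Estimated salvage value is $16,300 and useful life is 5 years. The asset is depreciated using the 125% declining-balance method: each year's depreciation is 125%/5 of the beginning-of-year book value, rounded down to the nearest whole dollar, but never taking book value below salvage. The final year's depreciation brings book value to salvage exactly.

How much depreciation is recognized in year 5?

Depreciable base = $227,196 − $16,300 = $210,896.
Year 1: ⌊$227,196 × 125%/5⌋ = $56,799. Book value $170,397.
Year 2: ⌊$170,397 × 125%/5⌋ = $42,599. Book value $127,798.
Year 3: ⌊$127,798 × 125%/5⌋ = $31,949. Book value $95,849.
Year 4: ⌊$95,849 × 125%/5⌋ = $23,962. Book value $71,887.
Year 5 (final): $71,887 − $16,300 = $55,587. Book value $16,300.

$55,587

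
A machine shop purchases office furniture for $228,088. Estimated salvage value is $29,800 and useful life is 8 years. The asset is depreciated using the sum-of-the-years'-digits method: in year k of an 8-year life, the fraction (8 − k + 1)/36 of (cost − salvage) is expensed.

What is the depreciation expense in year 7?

$11,016

Depreciable base = $228,088 − $29,800 = $198,288.
Sum of the years' digits = 8+7+6+5+4+3+2+1 = 36.
Year 1: $198,288 × 8/36 = $44,064. Book value $184,024.
Year 2: $198,288 × 7/36 = $38,556. Book value $145,468.
Year 3: $198,288 × 6/36 = $33,048. Book value $112,420.
Year 4: $198,288 × 5/36 = $27,540. Book value $84,880.
Year 5: $198,288 × 4/36 = $22,032. Book value $62,848.
Year 6: $198,288 × 3/36 = $16,524. Book value $46,324.
Year 7: $198,288 × 2/36 = $11,016. Book value $35,308.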